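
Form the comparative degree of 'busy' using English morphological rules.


Apply comparative formation (consonant + y: change y to i, add -er): 'busy' -> 'busier'.

busier


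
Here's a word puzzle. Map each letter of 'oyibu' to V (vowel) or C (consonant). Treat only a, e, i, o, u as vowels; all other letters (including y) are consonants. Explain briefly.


Letter mapping: o = V, y = C, i = V, b = C, u = V.

VCVCV


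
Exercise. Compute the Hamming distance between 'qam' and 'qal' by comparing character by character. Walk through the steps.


Alignment:
Position 1: 'q' vs 'q' = match
Position 2: 'a' vs 'a' = match
Position 3: 'm' vs 'l' = DIFFER
Total differences: 1

1


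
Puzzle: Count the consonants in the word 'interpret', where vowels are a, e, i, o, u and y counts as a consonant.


Consonants in 'interpret': n, t, r, p, r, t = 6 consonants.

6


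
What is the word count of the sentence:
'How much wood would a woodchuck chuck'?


Split into words: How | much | wood | would | a | woodchuck | chuck = 7 words.

7


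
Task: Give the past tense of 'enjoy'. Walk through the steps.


Apply rule: Add -ed. 'enjoy' becomes 'enjoyed'.

enjoyed


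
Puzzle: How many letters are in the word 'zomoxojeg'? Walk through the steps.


Spell out 'zomoxojeg' and number each letter: z(1), o(2), m(3), o(4), x(5), o(6), j(7), e(8), g(9). Total: 9 letters.

9


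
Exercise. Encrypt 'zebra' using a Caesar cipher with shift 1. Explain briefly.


Shift each letter by 1: z -> a, e -> f, b -> c, r -> s, a -> b. Result: 'afcsb'.

afcsb


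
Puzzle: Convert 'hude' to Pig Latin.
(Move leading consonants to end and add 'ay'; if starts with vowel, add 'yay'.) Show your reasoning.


'hude': move consonant cluster 'h' to end and add 'ay': 'udehay'.

udehay


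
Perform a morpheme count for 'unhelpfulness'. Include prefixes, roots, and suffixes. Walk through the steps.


Decomposition: un- (prefix) + help (root) + -ful (suffix) + -ness (suffix) = 4 morpheme(s)

4 morphemes


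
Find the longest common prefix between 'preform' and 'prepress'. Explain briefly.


Compare from the start: 3 characters match: 'pre'. Mismatch at position 4: 'f' vs 'p'.

pre


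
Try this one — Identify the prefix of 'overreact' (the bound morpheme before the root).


The word 'overreact' = 'over' (prefix) + 'react' (root). The prefix is 'over'.

over


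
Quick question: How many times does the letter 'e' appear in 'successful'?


Letter 'e' in 'successful': found at position(s) 5 = 1 occurrence(s).

1


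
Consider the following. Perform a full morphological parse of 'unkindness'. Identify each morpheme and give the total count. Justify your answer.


Step 1: Identify prefix: 'un' (meaning: not/reverse)
Step 2: Identify root: 'kind'
Step 3: Identify suffix(es): 'ness'
Decomposition: un- (prefix: not/reverse) + kind (root) + -ness (suffix: state of)
Total morphemes: 3

3 morphemes (un- (prefix: not/reverse) + kind (root) + -ness (suffix: state of))


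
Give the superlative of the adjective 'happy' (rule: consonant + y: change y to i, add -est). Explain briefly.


Apply superlative formation (consonant + y: change y to i, add -est): 'happy' -> 'happiest'.

happiest


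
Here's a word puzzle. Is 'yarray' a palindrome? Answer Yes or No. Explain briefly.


Forward: 'yarray'
Reversed: 'yarray'
They are identical.

Yes


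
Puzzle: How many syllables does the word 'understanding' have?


Break 'understanding' into syllables: un-der-stand-ing -> un | der | stand | ing = 4 syllables

4 syllables


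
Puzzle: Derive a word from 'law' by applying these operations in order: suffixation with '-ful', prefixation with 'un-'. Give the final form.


Step 1: Add suffix '-ful' to 'law' = 'lawful'
Step 2: Add prefix 'un-' to 'lawful' = 'unlawful'

unlawful


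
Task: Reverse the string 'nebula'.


Reverse 'nebula' character by character: 'aluben'.

aluben


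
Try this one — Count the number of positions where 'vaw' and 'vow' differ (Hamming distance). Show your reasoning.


Alignment:
Position 1: 'v' vs 'v' = match
Position 2: 'a' vs 'o' = DIFFER
Position 3: 'w' vs 'w' = match
Total differences: 1

1


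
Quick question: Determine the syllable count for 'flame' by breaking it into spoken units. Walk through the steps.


Break 'flame' into syllables: flame -> flame = 1 syllable

1 syllable


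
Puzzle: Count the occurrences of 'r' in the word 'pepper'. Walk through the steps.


Letter 'r' in 'pepper': found at position(s) 6 = 1 occurrence(s).

1


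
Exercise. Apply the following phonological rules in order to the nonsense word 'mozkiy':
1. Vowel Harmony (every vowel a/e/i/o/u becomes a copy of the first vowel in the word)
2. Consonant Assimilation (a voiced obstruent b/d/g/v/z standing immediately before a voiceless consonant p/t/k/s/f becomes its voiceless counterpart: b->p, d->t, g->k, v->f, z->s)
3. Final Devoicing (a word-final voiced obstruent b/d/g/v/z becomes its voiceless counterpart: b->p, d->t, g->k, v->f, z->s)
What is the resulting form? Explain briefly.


Starting form: 'mozkiy'
Rule 1: Vowel Harmony: all vowels become 'o' (matching first vowel). 'mozkiy' -> 'mozkoy'
Rule 2: Consonant Assimilation: voiced obstruent before voiceless consonant becomes voiceless ('zk' -> 'sk'). 'mozkoy' -> 'moskoy'
Rule 3: Final Devoicing: final consonant 'y' is not one of the voiced obstruents b/d/g/v/z. No change.
Final form: 'moskoy'

moskoy


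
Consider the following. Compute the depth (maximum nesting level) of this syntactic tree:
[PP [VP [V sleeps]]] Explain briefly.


Count bracket nesting levels:
'[' at pos 0: depth = 1
'[' at pos 4: depth = 2
'[' at pos 8: depth = 3
Maximum depth reached: 3

3


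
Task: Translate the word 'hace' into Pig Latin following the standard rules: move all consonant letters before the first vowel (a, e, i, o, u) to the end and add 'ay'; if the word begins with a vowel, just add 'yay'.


'hace': move consonant cluster 'h' to end and add 'ay': 'acehay'.

acehay


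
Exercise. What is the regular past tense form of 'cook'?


Apply rule: Add -ed. 'cook' becomes 'cooked'.

cooked


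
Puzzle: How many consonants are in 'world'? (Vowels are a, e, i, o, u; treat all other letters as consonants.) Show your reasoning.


Consonants in 'world': w, r, l, d = 4 consonants.

4


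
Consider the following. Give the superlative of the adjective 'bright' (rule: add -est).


Apply superlative formation (add -est): 'bright' -> 'brightest'.

brightest


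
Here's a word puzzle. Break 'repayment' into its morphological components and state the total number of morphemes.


Step 1: Identify prefix: 're' (meaning: again)
Step 2: Identify root: 'pay'
Step 3: Identify suffix(es): 'ment'
Decomposition: re- (prefix: again) + pay (root) + -ment (suffix: action/result)
Total morphemes: 3

3 morphemes (re- (prefix: again) + pay (root) + -ment (suffix: action/result))


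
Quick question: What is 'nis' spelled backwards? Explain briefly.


Reverse 'nis' character by character: 'sin'.

sin


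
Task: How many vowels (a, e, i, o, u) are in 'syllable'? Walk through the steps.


Vowels in 'syllable': a, e = 2 vowels.

2


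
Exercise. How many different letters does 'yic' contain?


Unique letters in 'yic': {c, i, y} = 3 distinct letters.

3


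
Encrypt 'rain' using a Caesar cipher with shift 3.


Shift each letter by 3: r -> u, a -> d, i -> l, n -> q. Result: 'udlq'.

udlq


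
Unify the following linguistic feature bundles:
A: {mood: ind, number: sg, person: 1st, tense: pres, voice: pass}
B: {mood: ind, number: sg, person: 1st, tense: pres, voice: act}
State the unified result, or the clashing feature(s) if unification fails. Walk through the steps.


Compare features:
mood: A=ind vs B=ind -> unified: ind
number: A=sg vs B=sg -> unified: sg
person: A=1st vs B=1st -> unified: 1st
tense: A=pres vs B=pres -> unified: pres
voice: A=pass vs B=act -> CLASH
Clash detected on feature 'voice' (pass vs act); unification fails.

CLASH on 'voice' (pass vs act)


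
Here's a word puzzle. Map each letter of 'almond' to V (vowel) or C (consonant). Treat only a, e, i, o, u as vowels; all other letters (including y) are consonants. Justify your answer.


Letter mapping: a = V, l = C, m = C, o = V, n = C, d = C.

VCCVCC


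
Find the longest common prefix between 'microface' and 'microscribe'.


Compare from the start: 5 characters match: 'micro'. Mismatch at position 6: 'f' vs 's'.

micro


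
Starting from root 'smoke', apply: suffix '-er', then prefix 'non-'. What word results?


Step 1: Add suffix '-er' to 'smoke' = 'smoker'
Step 2: Add prefix 'non-' to 'smoker' = 'nonsmoker'

nonsmoker


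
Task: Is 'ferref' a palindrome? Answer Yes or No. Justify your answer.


Forward: 'ferref'
Reversed: 'ferref'
They are identical.

Yes


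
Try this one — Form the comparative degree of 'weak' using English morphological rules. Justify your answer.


Apply comparative formation (add -er): 'weak' -> 'weaker'.

weaker


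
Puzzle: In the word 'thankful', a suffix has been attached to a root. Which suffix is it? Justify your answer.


The word 'thankful' = 'thank' (root) + '-ful' (suffix). The suffix is '-ful'.

ful


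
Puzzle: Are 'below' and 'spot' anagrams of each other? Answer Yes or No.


Sorted letters of 'below': 'below'
Sorted letters of 'spot': 'opst'
They do not match.

No


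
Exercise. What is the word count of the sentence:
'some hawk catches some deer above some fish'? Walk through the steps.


Split into words: some | hawk | catches | some | deer | above | some | fish = 8 words.

8


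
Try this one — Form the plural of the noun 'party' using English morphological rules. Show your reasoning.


Apply rule: Change -y to -ies (consonant + y). 'party' becomes 'parties'.

parties


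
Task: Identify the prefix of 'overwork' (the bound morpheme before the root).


The word 'overwork' = 'over' (prefix) + 'work' (root). The prefix is 'over'.

over


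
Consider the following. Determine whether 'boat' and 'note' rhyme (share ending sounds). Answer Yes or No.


Rime (stressed vowel + following sounds) of 'boat': -oat = /oʊt/
Rime of 'note': -ote = /oʊt/
/oʊt/ and /oʊt/ are the same ending sound, so the words rhyme.

Yes


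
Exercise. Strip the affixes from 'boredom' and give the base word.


Remove suffix '-dom' from 'boredom' to get root 'bore'.

bore


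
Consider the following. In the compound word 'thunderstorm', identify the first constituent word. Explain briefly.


Split 'thunderstorm' into 'thunder' + 'storm'. The first part is 'thunder'.

thunder


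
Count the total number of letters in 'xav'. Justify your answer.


Spell out 'xav' and number each letter: x(1), a(2), v(3). Total: 3 letters.

3


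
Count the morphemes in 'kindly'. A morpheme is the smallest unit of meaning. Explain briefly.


Decomposition: kind (root) + -ly (suffix) = 2 morpheme(s)

2 morphemes


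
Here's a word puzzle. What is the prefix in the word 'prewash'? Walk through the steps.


The word 'prewash' = 'pre' (prefix) + 'wash' (root). The prefix is 'pre'.

pre


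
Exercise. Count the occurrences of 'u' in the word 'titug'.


Letter 'u' in 'titug': found at position(s) 4 = 1 occurrence(s).

1


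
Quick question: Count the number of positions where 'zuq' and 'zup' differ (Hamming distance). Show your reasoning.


Alignment:
Position 1: 'z' vs 'z' = match
Position 2: 'u' vs 'u' = match
Position 3: 'q' vs 'p' = DIFFER
Total differences: 1

1


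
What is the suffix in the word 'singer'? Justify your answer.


The word 'singer' = 'sing' (root) + '-er' (suffix). The suffix is '-er'.

er


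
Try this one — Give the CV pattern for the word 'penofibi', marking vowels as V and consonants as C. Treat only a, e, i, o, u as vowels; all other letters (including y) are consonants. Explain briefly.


Letter mapping: p = C, e = V, n = C, o = V, f = C, i = V, b = C, i = V.

CVCVCVCV


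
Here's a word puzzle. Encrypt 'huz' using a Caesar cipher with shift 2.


Shift each letter by 2: h -> j, u -> w, z -> b. Result: 'jwb'.

jwb


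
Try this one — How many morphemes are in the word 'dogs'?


Decomposition: dog (root) + -s (plural) = 2 morpheme(s)

2 morphemes


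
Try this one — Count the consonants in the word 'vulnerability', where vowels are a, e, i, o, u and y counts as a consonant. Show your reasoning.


Consonants in 'vulnerability': v, l, n, r, b, l, t, y = 8 consonants.

8


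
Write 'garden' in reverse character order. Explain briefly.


Reverse 'garden' character by character: 'nedrag'.

nedrag


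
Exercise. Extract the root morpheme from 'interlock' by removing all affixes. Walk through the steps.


Remove prefix 'inter' from 'interlock' to get root 'lock'.

lock


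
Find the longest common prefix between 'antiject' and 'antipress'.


Compare from the start: 4 characters match: 'anti'. Mismatch at position 5: 'j' vs 'p'.

anti


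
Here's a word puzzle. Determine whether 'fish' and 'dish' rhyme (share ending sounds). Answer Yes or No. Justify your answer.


Rime (stressed vowel + following sounds) of 'fish': -ish = /ɪʃ/
Rime of 'dish': -ish = /ɪʃ/
/ɪʃ/ and /ɪʃ/ are the same ending sound, so the words rhyme.

Yes


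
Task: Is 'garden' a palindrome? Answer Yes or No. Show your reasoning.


Forward: 'garden'
Reversed: 'nedrag'
They differ.

No


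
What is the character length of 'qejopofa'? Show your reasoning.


Spell out 'qejopofa' and number each letter: q(1), e(2), j(3), o(4), p(5), o(6), f(7), a(8). Total: 8 letters.

8


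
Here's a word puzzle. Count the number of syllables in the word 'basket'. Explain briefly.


Break 'basket' into syllables: bas-ket -> bas | ket = 2 syllables

2 syllables


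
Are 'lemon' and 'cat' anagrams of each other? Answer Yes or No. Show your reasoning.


Sorted letters of 'lemon': 'elmno'
Sorted letters of 'cat': 'act'
They do not match.

No


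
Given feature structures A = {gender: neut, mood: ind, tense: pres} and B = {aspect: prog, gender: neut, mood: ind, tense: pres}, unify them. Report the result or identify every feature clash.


Compare features:
aspect: A=_ vs B=prog -> unified: prog
gender: A=neut vs B=neut -> unified: neut
mood: A=ind vs B=ind -> unified: ind
tense: A=pres vs B=pres -> unified: pres
No clashes found.

Unified: {aspect: prog, gender: neut, mood: ind, tense: pres}


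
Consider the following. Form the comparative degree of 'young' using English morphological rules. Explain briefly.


Apply comparative formation (add -er): 'young' -> 'younger'.

younger


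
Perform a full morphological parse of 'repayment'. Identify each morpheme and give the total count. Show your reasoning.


Step 1: Identify prefix: 're' (meaning: again)
Step 2: Identify root: 'pay'
Step 3: Identify suffix(es): 'ment'
Decomposition: re- (prefix: again) + pay (root) + -ment (suffix: action/result)
Total morphemes: 3

3 morphemes (re- (prefix: again) + pay (root) + -ment (suffix: action/result))


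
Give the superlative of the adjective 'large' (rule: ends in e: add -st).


Apply superlative formation (ends in e: add -st): 'large' -> 'largest'.

largest


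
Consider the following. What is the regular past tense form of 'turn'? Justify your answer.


Apply rule: Add -ed. 'turn' becomes 'turned'.

turned


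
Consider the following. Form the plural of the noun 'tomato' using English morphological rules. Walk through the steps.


Apply rule: Add -es (consonant + o). 'tomato' becomes 'tomatoes'.

tomatoes


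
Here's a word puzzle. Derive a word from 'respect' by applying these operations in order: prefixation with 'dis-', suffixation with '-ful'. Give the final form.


Step 1: Add prefix 'dis-' to 'respect' = 'disrespect'
Step 2: Add suffix '-ful' to 'disrespect' = 'disrespectful'

disrespectful


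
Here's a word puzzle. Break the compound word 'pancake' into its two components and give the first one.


Split 'pancake' into 'pan' + 'cake'. The first part is 'pan'.

pan


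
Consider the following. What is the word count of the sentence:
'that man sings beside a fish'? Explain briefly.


Split into words: that | man | sings | beside | a | fish = 6 words.

6


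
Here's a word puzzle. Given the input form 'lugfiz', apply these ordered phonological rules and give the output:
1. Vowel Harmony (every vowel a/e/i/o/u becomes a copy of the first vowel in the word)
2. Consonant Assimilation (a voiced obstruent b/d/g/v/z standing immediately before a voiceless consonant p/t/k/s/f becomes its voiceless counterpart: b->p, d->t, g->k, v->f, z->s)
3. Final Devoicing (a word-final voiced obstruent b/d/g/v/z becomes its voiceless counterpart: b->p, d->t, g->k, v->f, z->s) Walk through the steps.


Starting form: 'lugfiz'
Rule 1: Vowel Harmony: all vowels become 'u' (matching first vowel). 'lugfiz' -> 'lugfuz'
Rule 2: Consonant Assimilation: voiced obstruent before voiceless consonant becomes voiceless ('gf' -> 'kf'). 'lugfuz' -> 'lukfuz'
Rule 3: Final Devoicing: word-final voiced obstruent 'z' becomes voiceless 's'. 'lukfuz' -> 'lukfus'
Final form: 'lukfus'

lukfus


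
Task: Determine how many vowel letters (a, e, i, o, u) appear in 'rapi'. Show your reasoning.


Vowels in 'rapi': a, i = 2 vowels.

2


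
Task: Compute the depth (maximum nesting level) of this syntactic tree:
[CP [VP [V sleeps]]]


Count bracket nesting levels:
'[' at pos 0: depth = 1
'[' at pos 4: depth = 2
'[' at pos 8: depth = 3
Maximum depth reached: 3

3


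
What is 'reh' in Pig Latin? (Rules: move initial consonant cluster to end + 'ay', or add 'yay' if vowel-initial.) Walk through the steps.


'reh': move consonant cluster 'r' to end and add 'ay': 'ehray'.

ehray


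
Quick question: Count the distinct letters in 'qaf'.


Unique letters in 'qaf': {a, f, q} = 3 distinct letters.

3


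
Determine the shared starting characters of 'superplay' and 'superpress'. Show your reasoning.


Compare from the start: 6 characters match: 'superp'. Mismatch at position 7: 'l' vs 'r'.

superp


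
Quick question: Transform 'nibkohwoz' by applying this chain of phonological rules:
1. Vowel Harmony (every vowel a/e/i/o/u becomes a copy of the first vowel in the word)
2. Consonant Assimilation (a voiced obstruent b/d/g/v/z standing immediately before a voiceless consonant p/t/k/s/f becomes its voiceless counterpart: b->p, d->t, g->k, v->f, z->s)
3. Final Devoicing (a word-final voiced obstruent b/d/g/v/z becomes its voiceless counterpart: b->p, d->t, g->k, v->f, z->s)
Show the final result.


Starting form: 'nibkohwoz'
Rule 1: Vowel Harmony: all vowels become 'i' (matching first vowel). 'nibkohwoz' -> 'nibkihwiz'
Rule 2: Consonant Assimilation: voiced obstruent before voiceless consonant becomes voiceless ('bk' -> 'pk'). 'nibkihwiz' -> 'nipkihwiz'
Rule 3: Final Devoicing: word-final voiced obstruent 'z' becomes voiceless 's'. 'nipkihwiz' -> 'nipkihwis'
Final form: 'nipkihwis'

nipkihwis


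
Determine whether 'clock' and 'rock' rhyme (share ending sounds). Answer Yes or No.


Rime (stressed vowel + following sounds) of 'clock': -ock = /ɒk/
Rime of 'rock': -ock = /ɒk/
/ɒk/ and /ɒk/ are the same ending sound, so the words rhyme.

Yes


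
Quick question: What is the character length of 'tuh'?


Spell out 'tuh' and number each letter: t(1), u(2), h(3). Total: 3 letters.

3


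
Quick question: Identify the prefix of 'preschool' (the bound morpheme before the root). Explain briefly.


The word 'preschool' = 'pre' (prefix) + 'school' (root). The prefix is 'pre'.

pre


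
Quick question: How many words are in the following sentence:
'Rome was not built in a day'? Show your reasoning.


Split into words: Rome | was | not | built | in | a | day = 7 words.

7


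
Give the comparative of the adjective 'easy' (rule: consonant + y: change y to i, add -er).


Apply comparative formation (consonant + y: change y to i, add -er): 'easy' -> 'easier'.

easier


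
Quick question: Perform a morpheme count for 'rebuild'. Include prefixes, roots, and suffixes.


Decomposition: re- (prefix) + build (root) = 2 morpheme(s)

2 morphemes


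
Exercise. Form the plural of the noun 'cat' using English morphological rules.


Apply rule: Add -s. 'cat' becomes 'cats'.

cats


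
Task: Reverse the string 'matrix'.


Reverse 'matrix' character by character: 'xirtam'.

xirtam


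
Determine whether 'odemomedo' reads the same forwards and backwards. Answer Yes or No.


Forward: 'odemomedo'
Reversed: 'odemomedo'
They are identical.

Yes


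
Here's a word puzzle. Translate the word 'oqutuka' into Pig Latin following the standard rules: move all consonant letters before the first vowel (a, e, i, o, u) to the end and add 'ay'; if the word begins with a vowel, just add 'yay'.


'oqutuka' starts with a vowel, so add 'yay': 'oqutukayay'.

oqutukayay


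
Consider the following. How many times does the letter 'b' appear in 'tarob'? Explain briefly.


Letter 'b' in 'tarob': found at position(s) 5 = 1 occurrence(s).

1


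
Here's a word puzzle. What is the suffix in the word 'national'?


The word 'national' = 'nation' (root) + '-al' (suffix). The suffix is '-al'.

al


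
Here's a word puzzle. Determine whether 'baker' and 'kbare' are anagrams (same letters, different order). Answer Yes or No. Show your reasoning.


Sorted letters of 'baker': 'abekr'
Sorted letters of 'kbare': 'abekr'
They match.

Yes


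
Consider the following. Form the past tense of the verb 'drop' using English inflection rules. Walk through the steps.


Apply rule: Double final consonant and add -ed. 'drop' becomes 'dropped'.

dropped


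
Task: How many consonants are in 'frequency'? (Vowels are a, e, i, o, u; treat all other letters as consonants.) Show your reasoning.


Consonants in 'frequency': f, r, q, n, c, y = 6 consonants.

6


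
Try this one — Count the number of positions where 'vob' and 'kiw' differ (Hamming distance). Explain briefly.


Alignment:
Position 1: 'v' vs 'k' = DIFFER
Position 2: 'o' vs 'i' = DIFFER
Position 3: 'b' vs 'w' = DIFFER
Total differences: 3

3


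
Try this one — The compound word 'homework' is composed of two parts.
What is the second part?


Split 'homework' into 'home' + 'work'. The second part is 'work'.

work


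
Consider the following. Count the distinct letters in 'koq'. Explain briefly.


Unique letters in 'koq': {k, o, q} = 3 distinct letters.

3


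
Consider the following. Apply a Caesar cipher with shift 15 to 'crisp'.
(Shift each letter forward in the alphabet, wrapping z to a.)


Shift each letter by 15: c -> r, r -> g, i -> x, s -> h, p -> e. Result: 'rgxhe'.

rgxhe


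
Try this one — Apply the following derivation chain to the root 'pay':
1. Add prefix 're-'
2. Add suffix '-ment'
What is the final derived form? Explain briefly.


Step 1: Add prefix 're-' to 'pay' = 'repay'
Step 2: Add suffix '-ment' to 'repay' = 'repayment'

repayment


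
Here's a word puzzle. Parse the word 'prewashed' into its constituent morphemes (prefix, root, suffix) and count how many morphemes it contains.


Step 1: Identify prefix: 'pre' (meaning: before)
Step 2: Identify root: 'wash'
Step 3: Identify suffix(es): 'ed'
Decomposition: pre- (prefix: before) + wash (root) + -ed (suffix: past)
Total morphemes: 3

3 morphemes (pre- (prefix: before) + wash (root) + -ed (suffix: past))


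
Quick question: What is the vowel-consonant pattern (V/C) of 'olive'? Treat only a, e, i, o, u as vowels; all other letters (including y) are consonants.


Letter mapping: o = V, l = C, i = V, v = C, e = V.

VCVCV


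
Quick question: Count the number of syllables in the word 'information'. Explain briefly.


Break 'information' into syllables: in-for-ma-tion -> in | for | ma | tion = 4 syllables

4 syllables


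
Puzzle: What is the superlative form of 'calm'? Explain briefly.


Apply superlative formation (add -est): 'calm' -> 'calmest'.

calmest


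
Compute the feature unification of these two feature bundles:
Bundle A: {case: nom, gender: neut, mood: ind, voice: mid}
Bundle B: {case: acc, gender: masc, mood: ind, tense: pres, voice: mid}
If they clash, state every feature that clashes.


Compare features:
case: A=nom vs B=acc -> CLASH
gender: A=neut vs B=masc -> CLASH
mood: A=ind vs B=ind -> unified: ind
tense: A=_ vs B=pres -> unified: pres
voice: A=mid vs B=mid -> unified: mid
Clashes detected on features 'case' (nom vs acc) and 'gender' (neut vs masc); unification fails.

CLASH on 'case' (nom vs acc) and 'gender' (neut vs masc)


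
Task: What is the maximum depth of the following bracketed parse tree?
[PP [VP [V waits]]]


Count bracket nesting levels:
'[' at pos 0: depth = 1
'[' at pos 4: depth = 2
'[' at pos 8: depth = 3
Maximum depth reached: 3

3


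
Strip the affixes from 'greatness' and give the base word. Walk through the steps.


Remove suffix '-ness' from 'greatness' to get root 'great'.

great


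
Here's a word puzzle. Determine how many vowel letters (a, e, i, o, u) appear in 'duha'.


Vowels in 'duha': u, a = 2 vowels.

2


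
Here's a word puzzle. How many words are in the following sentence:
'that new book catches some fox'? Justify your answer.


Split into words: that | new | book | catches | some | fox = 6 words.

6


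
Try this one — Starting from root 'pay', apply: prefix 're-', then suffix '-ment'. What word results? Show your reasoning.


Step 1: Add prefix 're-' to 'pay' = 'repay'
Step 2: Add suffix '-ment' to 'repay' = 'repayment'

repayment


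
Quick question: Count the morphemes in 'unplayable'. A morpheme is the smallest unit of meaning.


Decomposition: un- (prefix) + play (root) + -able (suffix) = 3 morpheme(s)

3 morphemes


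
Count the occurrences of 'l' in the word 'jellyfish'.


Letter 'l' in 'jellyfish': found at position(s) 3, 4 = 2 occurrence(s).

2


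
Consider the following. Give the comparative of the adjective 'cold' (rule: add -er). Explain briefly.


Apply comparative formation (add -er): 'cold' -> 'colder'.

colder


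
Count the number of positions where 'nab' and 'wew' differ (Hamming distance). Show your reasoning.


Alignment:
Position 1: 'n' vs 'w' = DIFFER
Position 2: 'a' vs 'e' = DIFFER
Position 3: 'b' vs 'w' = DIFFER
Total differences: 3

3


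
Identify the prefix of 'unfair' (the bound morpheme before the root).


The word 'unfair' = 'un' (prefix) + 'fair' (root). The prefix is 'un'.

un


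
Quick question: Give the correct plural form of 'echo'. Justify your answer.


Apply rule: Add -es (consonant + o). 'echo' becomes 'echoes'.

echoes


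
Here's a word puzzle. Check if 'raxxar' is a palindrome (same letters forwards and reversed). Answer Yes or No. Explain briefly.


Forward: 'raxxar'
Reversed: 'raxxar'
They are identical.

Yes


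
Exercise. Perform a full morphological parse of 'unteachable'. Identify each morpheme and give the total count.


Step 1: Identify prefix: 'un' (meaning: not/reverse)
Step 2: Identify root: 'teach'
Step 3: Identify suffix(es): 'able'
Decomposition: un- (prefix: not/reverse) + teach (root) + -able (suffix: capable of)
Total morphemes: 3

3 morphemes (un- (prefix: not/reverse) + teach (root) + -able (suffix: capable of))


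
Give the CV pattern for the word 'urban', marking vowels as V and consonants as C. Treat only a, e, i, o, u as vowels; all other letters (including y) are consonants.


Letter mapping: u = V, r = C, b = C, a = V, n = C.

VCCVC


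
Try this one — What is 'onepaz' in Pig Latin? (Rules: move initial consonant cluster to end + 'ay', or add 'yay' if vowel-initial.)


'onepaz' starts with a vowel, so add 'yay': 'onepazyay'.

onepazyay


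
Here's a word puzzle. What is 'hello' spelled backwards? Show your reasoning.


Reverse 'hello' character by character: 'olleh'.

olleh


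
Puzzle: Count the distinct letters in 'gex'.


Unique letters in 'gex': {e, g, x} = 3 distinct letters.

3


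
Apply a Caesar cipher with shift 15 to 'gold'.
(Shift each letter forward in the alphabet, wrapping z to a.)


Shift each letter by 15: g -> v, o -> d, l -> a, d -> s. Result: 'vdas'.

vdas


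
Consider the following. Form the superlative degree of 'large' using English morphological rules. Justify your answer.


Apply superlative formation (ends in e: add -st): 'large' -> 'largest'.

largest


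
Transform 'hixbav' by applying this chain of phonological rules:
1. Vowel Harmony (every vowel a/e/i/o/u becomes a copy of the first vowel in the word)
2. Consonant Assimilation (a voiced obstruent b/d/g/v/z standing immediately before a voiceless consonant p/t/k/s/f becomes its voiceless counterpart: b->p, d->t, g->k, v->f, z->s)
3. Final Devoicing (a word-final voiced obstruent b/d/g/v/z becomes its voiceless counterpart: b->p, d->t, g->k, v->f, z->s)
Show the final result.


Starting form: 'hixbav'
Rule 1: Vowel Harmony: all vowels become 'i' (matching first vowel). 'hixbav' -> 'hixbiv'
Rule 2: Consonant Assimilation: no voiced obstruent (b/d/g/v/z) stands immediately before a voiceless consonant (p/t/k/s/f). No change.
Rule 3: Final Devoicing: word-final voiced obstruent 'v' becomes voiceless 'f'. 'hixbiv' -> 'hixbif'
Final form: 'hixbif'

hixbif


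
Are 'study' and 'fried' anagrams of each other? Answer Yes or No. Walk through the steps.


Sorted letters of 'study': 'dstuy'
Sorted letters of 'fried': 'defir'
They do not match.

No


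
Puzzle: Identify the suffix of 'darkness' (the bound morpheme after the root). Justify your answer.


The word 'darkness' = 'dark' (root) + '-ness' (suffix). The suffix is '-ness'.

ness


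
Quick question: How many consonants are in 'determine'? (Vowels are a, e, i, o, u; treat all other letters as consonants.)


Consonants in 'determine': d, t, r, m, n = 5 consonants.

5


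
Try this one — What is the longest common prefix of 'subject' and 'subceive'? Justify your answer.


Compare from the start: 3 characters match: 'sub'. Mismatch at position 4: 'j' vs 'c'.

sub


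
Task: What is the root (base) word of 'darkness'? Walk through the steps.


Remove suffix '-ness' from 'darkness' to get root 'dark'.

dark


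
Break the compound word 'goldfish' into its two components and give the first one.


Split 'goldfish' into 'gold' + 'fish'. The first part is 'gold'.

gold


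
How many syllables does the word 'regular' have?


Break 'regular' into syllables: reg-u-lar -> reg | u | lar = 3 syllables

3 syllables


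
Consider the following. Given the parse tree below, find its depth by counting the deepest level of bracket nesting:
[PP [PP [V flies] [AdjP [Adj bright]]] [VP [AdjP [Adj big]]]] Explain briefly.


Count bracket nesting levels:
'[' at pos 0: depth = 1
'[' at pos 4: depth = 2
'[' at pos 8: depth = 3
'[' at pos 18: depth = 3
'[' at pos 24: depth = 4
'[' at pos 39: depth = 2
'[' at pos 43: depth = 3
'[' at pos 49: depth = 4
Maximum depth reached: 4

4


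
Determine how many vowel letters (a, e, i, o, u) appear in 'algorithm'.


Vowels in 'algorithm': a, o, i = 3 vowels.

3


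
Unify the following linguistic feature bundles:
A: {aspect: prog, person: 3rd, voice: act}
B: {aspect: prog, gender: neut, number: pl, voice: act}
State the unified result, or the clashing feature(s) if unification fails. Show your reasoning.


Compare features:
aspect: A=prog vs B=prog -> unified: prog
gender: A=_ vs B=neut -> unified: neut
number: A=_ vs B=pl -> unified: pl
person: A=3rd vs B=_ -> unified: 3rd
voice: A=act vs B=act -> unified: act
No clashes found.

Unified: {aspect: prog, gender: neut, number: pl, person: 3rd, voice: act}


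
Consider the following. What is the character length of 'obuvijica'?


Spell out 'obuvijica' and number each letter: o(1), b(2), u(3), v(4), i(5), j(6), i(7), c(8), a(9). Total: 9 letters.

9


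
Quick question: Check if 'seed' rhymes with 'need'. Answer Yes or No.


Rime (stressed vowel + following sounds) of 'seed': -eed = /iːd/
Rime of 'need': -eed = /iːd/
/iːd/ and /iːd/ are the same ending sound, so the words rhyme.

Yes


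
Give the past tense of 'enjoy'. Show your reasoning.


Apply rule: Add -ed. 'enjoy' becomes 'enjoyed'.

enjoyed


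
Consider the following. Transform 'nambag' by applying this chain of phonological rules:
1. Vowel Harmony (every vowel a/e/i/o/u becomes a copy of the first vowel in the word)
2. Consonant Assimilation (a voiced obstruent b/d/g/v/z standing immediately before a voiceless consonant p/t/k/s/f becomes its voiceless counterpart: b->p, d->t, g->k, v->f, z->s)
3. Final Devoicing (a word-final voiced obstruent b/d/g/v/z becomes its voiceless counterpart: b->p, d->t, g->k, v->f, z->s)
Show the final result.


Starting form: 'nambag'
Rule 1: Vowel Harmony: all vowels already match. No change.
Rule 2: Consonant Assimilation: no voiced obstruent (b/d/g/v/z) stands immediately before a voiceless consonant (p/t/k/s/f). No change.
Rule 3: Final Devoicing: word-final voiced obstruent 'g' becomes voiceless 'k'. 'nambag' -> 'nambak'
Final form: 'nambak'

nambak


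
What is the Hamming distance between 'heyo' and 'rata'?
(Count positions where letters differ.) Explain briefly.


Alignment:
Position 1: 'h' vs 'r' = DIFFER
Position 2: 'e' vs 'a' = DIFFER
Position 3: 'y' vs 't' = DIFFER
Position 4: 'o' vs 'a' = DIFFER
Total differences: 4

4


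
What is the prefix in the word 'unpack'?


The word 'unpack' = 'un' (prefix) + 'pack' (root). The prefix is 'un'.

un


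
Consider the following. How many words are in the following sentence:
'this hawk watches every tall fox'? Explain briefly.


Split into words: this | hawk | watches | every | tall | fox = 6 words.

6


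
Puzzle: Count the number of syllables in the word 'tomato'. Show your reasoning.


Break 'tomato' into syllables: to-ma-to -> to | ma | to = 3 syllables

3 syllables


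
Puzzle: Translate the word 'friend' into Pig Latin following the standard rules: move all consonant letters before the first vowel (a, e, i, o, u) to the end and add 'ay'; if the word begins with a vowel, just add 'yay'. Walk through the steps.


'friend': move consonant cluster 'fr' to end and add 'ay': 'iendfray'.

iendfray


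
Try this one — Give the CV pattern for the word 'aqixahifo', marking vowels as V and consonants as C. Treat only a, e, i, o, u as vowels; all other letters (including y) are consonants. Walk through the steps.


Letter mapping: a = V, q = C, i = V, x = C, a = V, h = C, i = V, f = C, o = V.

VCVCVCVCV


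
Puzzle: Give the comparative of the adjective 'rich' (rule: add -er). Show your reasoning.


Apply comparative formation (add -er): 'rich' -> 'richer'.

richer


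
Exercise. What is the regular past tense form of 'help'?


Apply rule: Add -ed. 'help' becomes 'helped'.

helped


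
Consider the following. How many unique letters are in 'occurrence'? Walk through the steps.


Unique letters in 'occurrence': {c, e, n, o, r, u} = 6 distinct letters.

6


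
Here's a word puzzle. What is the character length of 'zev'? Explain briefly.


Spell out 'zev' and number each letter: z(1), e(2), v(3). Total: 3 letters.

3


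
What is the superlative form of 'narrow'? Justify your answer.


Apply superlative formation (add -est): 'narrow' -> 'narrowest'.

narrowest


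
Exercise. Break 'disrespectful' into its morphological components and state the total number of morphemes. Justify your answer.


Step 1: Identify prefix: 'dis' (meaning: not/apart)
Step 2: Identify root: 'respect'
Step 3: Identify suffix(es): 'ful'
Decomposition: dis- (prefix: not/apart) + respect (root) + -ful (suffix: full of)
Total morphemes: 3

3 morphemes (dis- (prefix: not/apart) + respect (root) + -ful (suffix: full of))


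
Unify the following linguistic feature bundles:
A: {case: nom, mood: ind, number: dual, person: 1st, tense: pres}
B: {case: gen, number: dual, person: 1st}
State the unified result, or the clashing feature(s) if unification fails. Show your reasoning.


Compare features:
case: A=nom vs B=gen -> CLASH
mood: A=ind vs B=_ -> unified: ind
number: A=dual vs B=dual -> unified: dual
person: A=1st vs B=1st -> unified: 1st
tense: A=pres vs B=_ -> unified: pres
Clash detected on feature 'case' (nom vs gen); unification fails.

CLASH on 'case' (nom vs gen)


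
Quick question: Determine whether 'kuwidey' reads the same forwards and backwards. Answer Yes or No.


Forward: 'kuwidey'
Reversed: 'yediwuk'
They differ.

No


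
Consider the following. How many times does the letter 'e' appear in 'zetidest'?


Letter 'e' in 'zetidest': found at position(s) 2, 6 = 2 occurrence(s).

2


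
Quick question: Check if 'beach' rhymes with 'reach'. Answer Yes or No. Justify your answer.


Rime (stressed vowel + following sounds) of 'beach': -each = /iːtʃ/
Rime of 'reach': -each = /iːtʃ/
/iːtʃ/ and /iːtʃ/ are the same ending sound, so the words rhyme.

Yes


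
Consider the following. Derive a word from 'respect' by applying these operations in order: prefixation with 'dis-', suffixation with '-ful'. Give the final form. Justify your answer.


Step 1: Add prefix 'dis-' to 'respect' = 'disrespect'
Step 2: Add suffix '-ful' to 'disrespect' = 'disrespectful'

disrespectful


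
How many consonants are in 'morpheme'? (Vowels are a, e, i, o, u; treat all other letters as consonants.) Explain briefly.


Consonants in 'morpheme': m, r, p, h, m = 5 consonants.

5


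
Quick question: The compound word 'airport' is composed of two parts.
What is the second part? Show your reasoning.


Split 'airport' into 'air' + 'port'. The second part is 'port'.

port


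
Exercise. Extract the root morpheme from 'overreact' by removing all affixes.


Remove prefix 'over' from 'overreact' to get root 'react'.

react


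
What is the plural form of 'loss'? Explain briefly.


Apply rule: Add -es (sibilant/fricative ending). 'loss' becomes 'losses'.

losses


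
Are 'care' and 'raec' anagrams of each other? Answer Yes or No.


Sorted letters of 'care': 'acer'
Sorted letters of 'raec': 'acer'
They match.

Yes


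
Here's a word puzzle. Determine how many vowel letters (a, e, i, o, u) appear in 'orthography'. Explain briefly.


Vowels in 'orthography': o, o, a = 3 vowels.

3


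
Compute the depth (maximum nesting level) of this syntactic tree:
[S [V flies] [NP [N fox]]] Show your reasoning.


Count bracket nesting levels:
'[' at pos 0: depth = 1
'[' at pos 3: depth = 2
'[' at pos 13: depth = 2
'[' at pos 17: depth = 3
Maximum depth reached: 3

3


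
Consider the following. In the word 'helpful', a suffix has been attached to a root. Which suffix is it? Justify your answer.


The word 'helpful' = 'help' (root) + '-ful' (suffix). The suffix is '-ful'.

ful


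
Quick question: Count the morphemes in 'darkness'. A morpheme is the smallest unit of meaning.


Decomposition: dark (root) + -ness (suffix) = 2 morpheme(s)

2 morphemes


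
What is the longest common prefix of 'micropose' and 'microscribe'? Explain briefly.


Compare from the start: 5 characters match: 'micro'. Mismatch at position 6: 'p' vs 's'.

micro


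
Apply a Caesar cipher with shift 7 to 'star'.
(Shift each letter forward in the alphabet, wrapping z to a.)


Shift each letter by 7: s -> z, t -> a, a -> h, r -> y. Result: 'zahy'.

zahy


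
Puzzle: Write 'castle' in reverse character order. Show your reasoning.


Reverse 'castle' character by character: 'eltsac'.

eltsac
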